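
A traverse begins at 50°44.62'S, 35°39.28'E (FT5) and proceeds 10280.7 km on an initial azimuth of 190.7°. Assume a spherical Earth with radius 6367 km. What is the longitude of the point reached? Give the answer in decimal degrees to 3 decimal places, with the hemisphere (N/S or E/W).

131.098°W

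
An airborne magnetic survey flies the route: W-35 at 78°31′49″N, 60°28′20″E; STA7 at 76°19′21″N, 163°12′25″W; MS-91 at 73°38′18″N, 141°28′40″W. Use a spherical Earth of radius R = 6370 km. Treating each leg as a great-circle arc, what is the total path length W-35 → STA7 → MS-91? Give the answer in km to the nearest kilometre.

W-35: φ = +78.53028°, λ = +60.47222°
STA7: φ = +76.32250°, λ = -163.20694°
MS-91: φ = +73.63833°, λ = -141.47778°
W-35→STA7: c = 0.407201 rad, d = 2593.87 km
STA7→MS-91: c = 0.108035 rad, d = 688.19 km
Total = 2593.87 + 688.19 = 3282.06 km

3282 km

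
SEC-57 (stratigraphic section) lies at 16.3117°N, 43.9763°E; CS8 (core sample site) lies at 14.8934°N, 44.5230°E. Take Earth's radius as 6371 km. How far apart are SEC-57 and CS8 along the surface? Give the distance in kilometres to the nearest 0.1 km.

Δφ = -1.4183°,  Δλ = 0.5467°
a = sin²(Δφ/2) + cos φ₁ cos φ₂ sin²(Δλ/2) = 0.000174
c = 2·arcsin(√a) = 0.026405 rad = 1.5129°
d = R·c = 6371 × 0.026405 = 168.2 km

168.2 km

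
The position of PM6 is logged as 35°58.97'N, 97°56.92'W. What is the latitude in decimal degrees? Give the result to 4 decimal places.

35.9828°N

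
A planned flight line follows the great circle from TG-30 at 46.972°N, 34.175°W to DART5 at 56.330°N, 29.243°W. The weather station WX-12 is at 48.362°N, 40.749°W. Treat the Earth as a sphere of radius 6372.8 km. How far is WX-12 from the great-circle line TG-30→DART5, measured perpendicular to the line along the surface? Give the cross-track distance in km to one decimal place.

514.9 km

δ₁₃ = central angle TG-30→WX-12 = 0.080957 rad  (haversine)
θ₁₃ = bearing TG-30→WX-12 = 289.844°,  θ₁₂ = bearing TG-30→DART5 = 16.196°
dₓₜ = R·arcsin(sin δ₁₃ · sin(θ₁₃ − θ₁₂)) = 6372.8·arcsin(0.08087·sin(273.647°)) = -514.878 km
|dₓₜ| = 514.878 km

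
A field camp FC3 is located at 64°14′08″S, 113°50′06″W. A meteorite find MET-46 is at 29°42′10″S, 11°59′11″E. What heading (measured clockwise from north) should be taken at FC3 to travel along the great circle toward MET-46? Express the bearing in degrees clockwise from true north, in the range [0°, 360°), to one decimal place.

133.7°

FC3: φ = -64.23556°, λ = -113.83500°
MET-46: φ = -29.70278°, λ = +11.98639°
Δλ = 125.8214°
y = sin Δλ · cos φ₂ = 0.704306
x = cos φ₁ sin φ₂ − sin φ₁ cos φ₂ cos Δλ = -0.673205
θ = atan2(y, x) = 133.7066° → 133.7066° (mod 360°)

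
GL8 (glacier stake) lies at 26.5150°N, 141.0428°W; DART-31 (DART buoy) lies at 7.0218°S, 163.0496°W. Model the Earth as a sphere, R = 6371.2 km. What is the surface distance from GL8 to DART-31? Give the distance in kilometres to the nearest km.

4420 km

Δφ = -33.5368°,  Δλ = -22.0068°
a = sin²(Δφ/2) + cos φ₁ cos φ₂ sin²(Δλ/2) = 0.115588
c = 2·arcsin(√a) = 0.693798 rad = 39.7517°
d = R·c = 6371.2 × 0.693798 = 4420.3 km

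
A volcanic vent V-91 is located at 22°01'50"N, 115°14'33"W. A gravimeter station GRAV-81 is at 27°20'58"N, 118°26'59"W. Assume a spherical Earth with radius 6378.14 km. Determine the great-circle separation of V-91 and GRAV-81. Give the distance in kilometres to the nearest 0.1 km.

675.0 km

V-91: φ = +22.03056°, λ = -115.24250°
GRAV-81: φ = +27.34944°, λ = -118.44972°
Δφ = 5.3189°,  Δλ = -3.2072°
a = sin²(Δφ/2) + cos φ₁ cos φ₂ sin²(Δλ/2) = 0.002798
c = 2·arcsin(√a) = 0.105836 rad = 6.0640°
d = R·c = 6378.14 × 0.105836 = 675.0 km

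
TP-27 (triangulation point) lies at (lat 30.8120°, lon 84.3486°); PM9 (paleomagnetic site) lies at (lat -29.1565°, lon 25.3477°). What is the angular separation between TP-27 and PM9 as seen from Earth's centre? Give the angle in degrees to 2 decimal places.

82.14°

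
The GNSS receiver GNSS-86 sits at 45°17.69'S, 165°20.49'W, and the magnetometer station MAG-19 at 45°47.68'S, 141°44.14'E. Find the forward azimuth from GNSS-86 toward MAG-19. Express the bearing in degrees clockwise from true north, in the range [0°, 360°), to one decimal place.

GNSS-86: φ = -45.29483°, λ = -165.34150°
MAG-19: φ = -45.79467°, λ = +141.73567°
Δλ = -52.9228°
y = sin Δλ · cos φ₂ = -0.556268
x = cos φ₁ sin φ₂ − sin φ₁ cos φ₂ cos Δλ = -0.205511
θ = atan2(y, x) = -110.2765° → 249.7235° (mod 360°)

249.7°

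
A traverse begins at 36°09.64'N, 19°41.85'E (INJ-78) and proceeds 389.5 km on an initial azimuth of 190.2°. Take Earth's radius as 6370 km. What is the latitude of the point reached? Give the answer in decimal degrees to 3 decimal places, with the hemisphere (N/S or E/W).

INJ-78: φ = +36.16067°, λ = +19.69750°
δ = d/R = 389.5/6370 = 0.061146 rad
φ₂ = arcsin(sin φ₁ cos δ + cos φ₁ sin δ cos θ)
   = arcsin(0.59005·0.99813 + 0.80737·0.06111·-0.98420) = 32.71034°
λ₂ = λ₁ + atan2(sin θ sin δ cos φ₁, cos δ − sin φ₁ sin φ₂) = 18.96061°

32.710°N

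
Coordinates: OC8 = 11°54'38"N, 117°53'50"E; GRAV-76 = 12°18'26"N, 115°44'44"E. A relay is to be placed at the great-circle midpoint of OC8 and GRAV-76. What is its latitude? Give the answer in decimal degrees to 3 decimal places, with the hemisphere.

12.111°N

OC8: φ = +11.91056°, λ = +117.89722°
GRAV-76: φ = +12.30722°, λ = +115.74556°
Bx = cos φ₂ cos Δλ = 0.976330,  By = cos φ₂ sin Δλ = -0.036682
φₘ = atan2(sin φ₁ + sin φ₂, √((cos φ₁ + Bx)² + By²)) = 12.11096°
λₘ = λ₁ + atan2(By, cos φ₁ + Bx) = 116.82219°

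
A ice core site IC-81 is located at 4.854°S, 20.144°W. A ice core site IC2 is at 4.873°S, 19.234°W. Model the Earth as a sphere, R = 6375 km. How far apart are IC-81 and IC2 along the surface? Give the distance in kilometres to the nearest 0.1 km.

Δφ = -0.0190°,  Δλ = 0.9100°
a = sin²(Δφ/2) + cos φ₁ cos φ₂ sin²(Δλ/2) = 0.000063
c = 2·arcsin(√a) = 0.015829 rad = 0.9069°
d = R·c = 6375 × 0.015829 = 100.9 km

100.9 km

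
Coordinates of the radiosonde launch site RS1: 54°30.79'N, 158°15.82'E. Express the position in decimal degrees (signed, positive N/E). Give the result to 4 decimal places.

+54.5132°, +158.2637°

lat: 54.5132° N → +54.5132°
lon: 158.2637° E → +158.2637°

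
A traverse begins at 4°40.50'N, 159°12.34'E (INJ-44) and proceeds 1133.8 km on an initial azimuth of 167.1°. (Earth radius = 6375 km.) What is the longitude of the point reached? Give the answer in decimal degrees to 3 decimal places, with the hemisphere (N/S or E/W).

161.479°E

INJ-44: φ = +4.67500°, λ = +159.20567°
δ = d/R = 1133.8/6375 = 0.177851 rad
φ₂ = arcsin(sin φ₁ cos δ + cos φ₁ sin δ cos θ)
   = arcsin(0.08150·0.98423 + 0.99667·0.17691·-0.97476) = -5.25900°
λ₂ = λ₁ + atan2(sin θ sin δ cos φ₁, cos δ − sin φ₁ sin φ₂) = 161.47880°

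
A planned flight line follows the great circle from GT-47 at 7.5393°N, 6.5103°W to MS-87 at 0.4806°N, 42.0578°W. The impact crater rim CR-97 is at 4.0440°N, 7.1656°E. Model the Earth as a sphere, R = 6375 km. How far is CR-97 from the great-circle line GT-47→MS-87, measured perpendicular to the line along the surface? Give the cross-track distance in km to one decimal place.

611.8 km

δ₁₃ = central angle GT-47→CR-97 = 0.245139 rad  (haversine)
θ₁₃ = bearing GT-47→CR-97 = 103.646°,  θ₁₂ = bearing GT-47→MS-87 = 260.390°
dₓₜ = R·arcsin(sin δ₁₃ · sin(θ₁₃ − θ₁₂)) = 6375·arcsin(0.24269·sin(-156.744°)) = -611.819 km
|dₓₜ| = 611.819 km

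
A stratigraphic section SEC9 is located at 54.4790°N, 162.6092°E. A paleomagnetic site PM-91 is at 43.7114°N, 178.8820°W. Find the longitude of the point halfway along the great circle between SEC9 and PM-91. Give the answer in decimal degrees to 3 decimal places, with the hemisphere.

Bx = cos φ₂ cos Δλ = 0.685441,  By = cos φ₂ sin Δλ = 0.229462
φₘ = atan2(sin φ₁ + sin φ₂, √((cos φ₁ + Bx)² + By²)) = 49.46190°
λₘ = λ₁ + atan2(By, cos φ₁ + Bx) = 172.87902°

172.879°E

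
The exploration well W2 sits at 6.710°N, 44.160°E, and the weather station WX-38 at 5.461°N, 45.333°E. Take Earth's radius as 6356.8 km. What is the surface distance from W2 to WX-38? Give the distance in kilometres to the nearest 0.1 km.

189.6 km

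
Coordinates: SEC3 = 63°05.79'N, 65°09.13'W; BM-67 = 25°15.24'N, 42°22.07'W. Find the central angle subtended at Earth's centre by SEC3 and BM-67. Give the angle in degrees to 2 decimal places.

SEC3: φ = +63.09650°, λ = -65.15217°
BM-67: φ = +25.25400°, λ = -42.36783°
Δφ = -37.8425°,  Δλ = 22.7843°
a = sin²(Δφ/2) + cos φ₁ cos φ₂ sin²(Δλ/2) = 0.121117
c = 2·arcsin(√a) = 0.710913 rad = 40.7323°

40.73°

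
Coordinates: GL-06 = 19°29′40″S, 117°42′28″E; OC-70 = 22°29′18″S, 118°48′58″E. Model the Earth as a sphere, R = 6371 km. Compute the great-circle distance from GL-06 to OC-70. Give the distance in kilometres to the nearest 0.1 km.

352.2 km

GL-06: φ = -19.49444°, λ = +117.70778°
OC-70: φ = -22.48833°, λ = +118.81611°
Δφ = -2.9939°,  Δλ = 1.1083°
a = sin²(Δφ/2) + cos φ₁ cos φ₂ sin²(Δλ/2) = 0.000764
c = 2·arcsin(√a) = 0.055285 rad = 3.1676°
d = R·c = 6371 × 0.055285 = 352.2 km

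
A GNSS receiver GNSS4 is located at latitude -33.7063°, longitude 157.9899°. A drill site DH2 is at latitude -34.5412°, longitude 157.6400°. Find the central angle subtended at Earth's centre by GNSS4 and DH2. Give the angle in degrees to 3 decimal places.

Δφ = -0.8349°,  Δλ = -0.3499°
a = sin²(Δφ/2) + cos φ₁ cos φ₂ sin²(Δλ/2) = 0.000059
c = 2·arcsin(√a) = 0.015424 rad = 0.8837°

0.884°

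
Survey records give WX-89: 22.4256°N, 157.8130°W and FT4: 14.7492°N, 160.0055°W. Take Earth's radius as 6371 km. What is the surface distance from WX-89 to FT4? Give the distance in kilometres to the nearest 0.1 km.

Δφ = -7.6764°,  Δλ = -2.1925°
a = sin²(Δφ/2) + cos φ₁ cos φ₂ sin²(Δλ/2) = 0.004808
c = 2·arcsin(√a) = 0.138792 rad = 7.9522°
d = R·c = 6371 × 0.138792 = 884.2 km

884.2 km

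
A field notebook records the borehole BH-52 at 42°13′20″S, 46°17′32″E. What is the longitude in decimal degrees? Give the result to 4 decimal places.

46° + 17′/60 + 32″/3600 = 46 + 0.28333 + 0.00889 = 46.2922°

46.2922°E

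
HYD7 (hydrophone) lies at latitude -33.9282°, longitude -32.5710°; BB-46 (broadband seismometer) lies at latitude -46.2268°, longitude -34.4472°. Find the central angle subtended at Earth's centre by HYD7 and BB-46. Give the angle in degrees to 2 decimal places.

12.38°

Δφ = -12.2986°,  Δλ = -1.8762°
a = sin²(Δφ/2) + cos φ₁ cos φ₂ sin²(Δλ/2) = 0.011628
c = 2·arcsin(√a) = 0.216091 rad = 12.3811°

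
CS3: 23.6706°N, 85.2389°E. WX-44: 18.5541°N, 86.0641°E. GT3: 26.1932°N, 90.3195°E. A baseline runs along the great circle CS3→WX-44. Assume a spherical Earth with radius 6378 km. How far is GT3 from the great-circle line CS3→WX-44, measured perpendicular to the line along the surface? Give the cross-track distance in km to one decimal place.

δ₁₃ = central angle CS3→GT3 = 0.091661 rad  (haversine)
θ₁₃ = bearing CS3→GT3 = 60.244°,  θ₁₂ = bearing CS3→WX-44 = 171.292°
dₓₜ = R·arcsin(sin δ₁₃ · sin(θ₁₃ − θ₁₂)) = 6378·arcsin(0.09153·sin(-111.048°)) = -545.506 km
|dₓₜ| = 545.506 km

545.5 km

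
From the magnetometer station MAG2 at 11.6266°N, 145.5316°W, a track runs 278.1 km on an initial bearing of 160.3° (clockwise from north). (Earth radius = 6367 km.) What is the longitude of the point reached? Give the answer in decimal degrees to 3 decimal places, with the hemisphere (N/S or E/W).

144.677°W

δ = d/R = 278.1/6367 = 0.043678 rad
φ₂ = arcsin(sin φ₁ cos δ + cos φ₁ sin δ cos θ)
   = arcsin(0.20153·0.99905 + 0.97948·0.04366·-0.94147) = 9.26931°
λ₂ = λ₁ + atan2(sin θ sin δ cos φ₁, cos δ − sin φ₁ sin φ₂) = -144.67707°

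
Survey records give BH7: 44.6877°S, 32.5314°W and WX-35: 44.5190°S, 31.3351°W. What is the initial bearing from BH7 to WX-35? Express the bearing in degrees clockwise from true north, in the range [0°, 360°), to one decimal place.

79.2°

Δλ = 1.1963°
y = sin Δλ · cos φ₂ = 0.014886
x = cos φ₁ sin φ₂ − sin φ₁ cos φ₂ cos Δλ = 0.002835
θ = atan2(y, x) = 79.2172° → 79.2172° (mod 360°)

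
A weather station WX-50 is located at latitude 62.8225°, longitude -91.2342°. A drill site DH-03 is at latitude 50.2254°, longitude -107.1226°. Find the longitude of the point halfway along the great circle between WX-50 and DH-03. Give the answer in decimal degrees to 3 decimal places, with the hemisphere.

Bx = cos φ₂ cos Δλ = 0.615328,  By = cos φ₂ sin Δλ = -0.175146
φₘ = atan2(sin φ₁ + sin φ₂, √((cos φ₁ + Bx)² + By²)) = 56.77055°
λₘ = λ₁ + atan2(By, cos φ₁ + Bx) = -100.51269°

100.513°W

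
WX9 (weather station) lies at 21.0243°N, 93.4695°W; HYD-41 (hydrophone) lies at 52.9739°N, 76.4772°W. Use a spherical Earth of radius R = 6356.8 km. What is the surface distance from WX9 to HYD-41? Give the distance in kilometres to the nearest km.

Δφ = 31.9496°,  Δλ = 16.9923°
a = sin²(Δφ/2) + cos φ₁ cos φ₂ sin²(Δλ/2) = 0.088012
c = 2·arcsin(√a) = 0.602405 rad = 34.5153°
d = R·c = 6356.8 × 0.602405 = 3829.4 km

3829 km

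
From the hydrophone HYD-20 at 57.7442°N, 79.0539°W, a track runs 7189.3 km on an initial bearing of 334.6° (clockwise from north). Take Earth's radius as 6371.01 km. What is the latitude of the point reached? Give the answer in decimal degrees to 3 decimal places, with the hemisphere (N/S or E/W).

52.912°N

δ = d/R = 7189.3/6371.01 = 1.128440 rad
φ₂ = arcsin(sin φ₁ cos δ + cos φ₁ sin δ cos θ)
   = arcsin(0.84567·0.42807 + 0.53370·0.90375·0.90334) = 52.91225°
λ₂ = λ₁ + atan2(sin θ sin δ cos φ₁, cos δ − sin φ₁ sin φ₂) = 140.94896°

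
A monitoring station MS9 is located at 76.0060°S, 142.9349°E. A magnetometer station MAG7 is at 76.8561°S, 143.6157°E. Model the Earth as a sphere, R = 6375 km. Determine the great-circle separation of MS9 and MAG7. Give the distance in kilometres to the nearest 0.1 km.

96.2 km

Δφ = -0.8501°,  Δλ = 0.6808°
a = sin²(Δφ/2) + cos φ₁ cos φ₂ sin²(Δλ/2) = 0.000057
c = 2·arcsin(√a) = 0.015096 rad = 0.8650°
d = R·c = 6375 × 0.015096 = 96.2 km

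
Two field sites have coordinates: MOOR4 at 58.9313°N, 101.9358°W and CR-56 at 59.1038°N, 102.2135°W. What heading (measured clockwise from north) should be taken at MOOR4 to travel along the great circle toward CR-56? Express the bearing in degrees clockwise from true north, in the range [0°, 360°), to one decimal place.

320.5°

Δλ = -0.2777°
y = sin Δλ · cos φ₂ = -0.002489
x = cos φ₁ sin φ₂ − sin φ₁ cos φ₂ cos Δλ = 0.003016
θ = atan2(y, x) = -39.5300° → 320.4700° (mod 360°)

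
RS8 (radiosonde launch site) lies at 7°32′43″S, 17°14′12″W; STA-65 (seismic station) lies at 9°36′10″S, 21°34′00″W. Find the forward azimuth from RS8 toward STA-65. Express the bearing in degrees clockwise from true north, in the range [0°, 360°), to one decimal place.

RS8: φ = -7.54528°, λ = -17.23667°
STA-65: φ = -9.60278°, λ = -21.56667°
Δλ = -4.3300°
y = sin Δλ · cos φ₂ = -0.074443
x = cos φ₁ sin φ₂ − sin φ₁ cos φ₂ cos Δλ = -0.036272
θ = atan2(y, x) = -115.9774° → 244.0226° (mod 360°)

244.0°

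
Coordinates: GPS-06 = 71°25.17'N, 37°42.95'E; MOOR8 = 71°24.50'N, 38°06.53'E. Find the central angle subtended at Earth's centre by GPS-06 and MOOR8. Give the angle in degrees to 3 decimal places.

0.126°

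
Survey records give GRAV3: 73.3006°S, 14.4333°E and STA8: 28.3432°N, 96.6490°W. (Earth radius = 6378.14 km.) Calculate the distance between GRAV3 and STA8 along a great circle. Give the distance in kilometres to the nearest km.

13700 km

Δφ = 101.6438°,  Δλ = -111.0823°
a = sin²(Δφ/2) + cos φ₁ cos φ₂ sin²(Δλ/2) = 0.772850
c = 2·arcsin(√a) = 2.148022 rad = 123.0726°
d = R·c = 6378.14 × 2.148022 = 13700.4 km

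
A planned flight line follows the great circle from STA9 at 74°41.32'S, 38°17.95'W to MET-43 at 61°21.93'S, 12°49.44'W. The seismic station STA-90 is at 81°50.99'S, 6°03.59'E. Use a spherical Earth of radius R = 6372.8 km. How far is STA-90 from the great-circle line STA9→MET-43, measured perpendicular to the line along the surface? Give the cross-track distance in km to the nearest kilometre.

1205 km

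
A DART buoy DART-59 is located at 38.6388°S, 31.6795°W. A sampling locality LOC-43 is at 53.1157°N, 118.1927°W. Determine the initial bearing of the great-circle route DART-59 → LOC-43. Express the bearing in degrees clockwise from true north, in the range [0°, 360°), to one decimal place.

Δλ = -86.5132°
y = sin Δλ · cos φ₂ = -0.599090
x = cos φ₁ sin φ₂ − sin φ₁ cos φ₂ cos Δλ = 0.647553
θ = atan2(y, x) = -42.7737° → 317.2263° (mod 360°)

317.2°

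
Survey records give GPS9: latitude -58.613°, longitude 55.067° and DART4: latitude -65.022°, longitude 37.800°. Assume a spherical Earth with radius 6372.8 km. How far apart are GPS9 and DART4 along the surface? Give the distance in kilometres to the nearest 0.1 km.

Δφ = -6.4090°,  Δλ = -17.2670°
a = sin²(Δφ/2) + cos φ₁ cos φ₂ sin²(Δλ/2) = 0.008081
c = 2·arcsin(√a) = 0.180027 rad = 10.3148°
d = R·c = 6372.8 × 0.180027 = 1147.3 km

1147.3 km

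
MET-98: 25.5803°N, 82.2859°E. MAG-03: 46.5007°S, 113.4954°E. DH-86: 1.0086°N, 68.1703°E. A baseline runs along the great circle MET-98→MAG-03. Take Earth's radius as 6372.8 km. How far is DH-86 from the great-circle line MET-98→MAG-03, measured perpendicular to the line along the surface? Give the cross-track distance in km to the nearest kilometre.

2444 km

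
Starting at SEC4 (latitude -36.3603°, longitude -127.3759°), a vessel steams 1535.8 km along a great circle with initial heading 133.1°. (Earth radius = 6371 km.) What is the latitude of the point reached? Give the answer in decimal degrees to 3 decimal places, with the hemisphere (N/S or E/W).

δ = d/R = 1535.8/6371 = 0.241061 rad
φ₂ = arcsin(sin φ₁ cos δ + cos φ₁ sin δ cos θ)
   = arcsin(-0.59286·0.97109 + 0.80530·0.23873·-0.68327) = -44.99783°
λ₂ = λ₁ + atan2(sin θ sin δ cos φ₁, cos δ − sin φ₁ sin φ₂) = -113.10494°

44.998°S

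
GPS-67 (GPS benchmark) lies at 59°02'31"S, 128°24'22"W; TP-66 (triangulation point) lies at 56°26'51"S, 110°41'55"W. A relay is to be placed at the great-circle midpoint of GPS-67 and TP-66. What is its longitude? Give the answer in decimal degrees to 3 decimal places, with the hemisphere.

119.232°W

GPS-67: φ = -59.04194°, λ = -128.40611°
TP-66: φ = -56.44750°, λ = -110.69861°
Bx = cos φ₂ cos Δλ = 0.526515,  By = cos φ₂ sin Δλ = 0.168108
φₘ = atan2(sin φ₁ + sin φ₂, √((cos φ₁ + Bx)² + By²)) = -58.05350°
λₘ = λ₁ + atan2(By, cos φ₁ + Bx) = -119.23212°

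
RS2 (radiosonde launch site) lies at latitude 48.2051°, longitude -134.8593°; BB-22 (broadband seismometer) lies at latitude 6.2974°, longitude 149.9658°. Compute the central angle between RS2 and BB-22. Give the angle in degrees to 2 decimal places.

Δφ = -41.9077°,  Δλ = -75.1749°
a = sin²(Δφ/2) + cos φ₁ cos φ₂ sin²(Δλ/2) = 0.374362
c = 2·arcsin(√a) = 1.316798 rad = 75.4469°

75.45°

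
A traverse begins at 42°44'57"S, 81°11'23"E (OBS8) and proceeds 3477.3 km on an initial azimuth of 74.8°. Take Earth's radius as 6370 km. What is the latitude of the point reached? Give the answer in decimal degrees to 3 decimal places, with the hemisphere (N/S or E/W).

OBS8: φ = -42.74917°, λ = +81.18972°
δ = d/R = 3477.3/6370 = 0.545887 rad
φ₂ = arcsin(sin φ₁ cos δ + cos φ₁ sin δ cos θ)
   = arcsin(-0.67879·0.85467 + 0.73433·0.51918·0.26219) = -28.69719°
λ₂ = λ₁ + atan2(sin θ sin δ cos φ₁, cos δ − sin φ₁ sin φ₂) = 116.02163°

28.697°S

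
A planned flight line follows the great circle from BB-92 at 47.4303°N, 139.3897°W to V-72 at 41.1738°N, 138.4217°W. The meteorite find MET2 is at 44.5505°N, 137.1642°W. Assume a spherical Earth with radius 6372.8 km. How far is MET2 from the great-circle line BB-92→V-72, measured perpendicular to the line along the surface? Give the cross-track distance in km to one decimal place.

138.3 km

δ₁₃ = central angle BB-92→MET2 = 0.057043 rad  (haversine)
θ₁₃ = bearing BB-92→MET2 = 150.961°,  θ₁₂ = bearing BB-92→V-72 = 173.340°
dₓₜ = R·arcsin(sin δ₁₃ · sin(θ₁₃ − θ₁₂)) = 6372.8·arcsin(0.05701·sin(-22.378°)) = -138.335 km
|dₓₜ| = 138.335 km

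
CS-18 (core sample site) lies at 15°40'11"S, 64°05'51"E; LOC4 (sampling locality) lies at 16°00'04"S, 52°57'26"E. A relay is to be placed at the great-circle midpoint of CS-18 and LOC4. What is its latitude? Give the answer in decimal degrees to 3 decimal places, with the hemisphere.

15.907°S

CS-18: φ = -15.66972°, λ = +64.09750°
LOC4: φ = -16.00111°, λ = +52.95722°
Bx = cos φ₂ cos Δλ = 0.943143,  By = cos φ₂ sin Δλ = -0.185726
φₘ = atan2(sin φ₁ + sin φ₂, √((cos φ₁ + Bx)² + By²)) = -15.90675°
λₘ = λ₁ + atan2(By, cos φ₁ + Bx) = 58.53194°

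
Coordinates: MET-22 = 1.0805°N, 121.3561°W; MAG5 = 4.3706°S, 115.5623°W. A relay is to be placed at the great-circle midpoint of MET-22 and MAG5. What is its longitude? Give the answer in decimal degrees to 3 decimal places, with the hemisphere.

118.463°W

Bx = cos φ₂ cos Δλ = 0.991998,  By = cos φ₂ sin Δλ = 0.100655
φₘ = atan2(sin φ₁ + sin φ₂, √((cos φ₁ + Bx)² + By²)) = -1.64715°
λₘ = λ₁ + atan2(By, cos φ₁ + Bx) = -118.46316°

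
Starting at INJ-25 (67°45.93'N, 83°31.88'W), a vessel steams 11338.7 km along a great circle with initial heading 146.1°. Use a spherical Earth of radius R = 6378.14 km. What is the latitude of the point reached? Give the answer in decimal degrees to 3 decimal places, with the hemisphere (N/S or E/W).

INJ-25: φ = +67.76550°, λ = -83.53133°
δ = d/R = 11338.7/6378.14 = 1.777744 rad
φ₂ = arcsin(sin φ₁ cos δ + cos φ₁ sin δ cos θ)
   = arcsin(0.92564·-0.20547 + 0.37840·0.97866·-0.83001) = -29.83929°
λ₂ = λ₁ + atan2(sin θ sin δ cos φ₁, cos δ − sin φ₁ sin φ₂) = -44.53504°

29.839°S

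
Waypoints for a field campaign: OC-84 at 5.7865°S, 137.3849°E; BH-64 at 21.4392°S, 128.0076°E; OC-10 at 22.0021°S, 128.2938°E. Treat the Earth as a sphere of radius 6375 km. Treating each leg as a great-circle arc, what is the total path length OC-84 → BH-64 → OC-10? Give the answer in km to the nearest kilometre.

2083 km

OC-84→BH-64: c = 0.315828 rad, d = 2013.40 km
BH-64→OC-10: c = 0.010865 rad, d = 69.27 km
Total = 2013.40 + 69.27 = 2082.67 km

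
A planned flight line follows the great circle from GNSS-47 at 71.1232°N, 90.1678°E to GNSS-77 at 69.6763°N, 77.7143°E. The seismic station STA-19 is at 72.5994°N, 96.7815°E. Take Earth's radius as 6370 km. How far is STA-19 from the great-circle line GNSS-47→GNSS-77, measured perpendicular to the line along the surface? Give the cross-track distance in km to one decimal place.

δ₁₃ = central angle GNSS-47→STA-19 = 0.044180 rad  (haversine)
θ₁₃ = bearing GNSS-47→STA-19 = 51.249°,  θ₁₂ = bearing GNSS-47→GNSS-77 = 256.836°
dₓₜ = R·arcsin(sin δ₁₃ · sin(θ₁₃ − θ₁₂)) = 6370·arcsin(0.04417·sin(-205.587°)) = 121.510 km
|dₓₜ| = 121.510 km

121.5 km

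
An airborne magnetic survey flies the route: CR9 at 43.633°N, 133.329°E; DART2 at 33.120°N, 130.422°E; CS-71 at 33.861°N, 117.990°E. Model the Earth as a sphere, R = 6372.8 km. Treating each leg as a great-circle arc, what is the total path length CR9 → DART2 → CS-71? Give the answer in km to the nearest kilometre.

2352 km

CR9→DART2: c = 0.187714 rad, d = 1196.26 km
DART2→CS-71: c = 0.181306 rad, d = 1155.43 km
Total = 1196.26 + 1155.43 = 2351.69 km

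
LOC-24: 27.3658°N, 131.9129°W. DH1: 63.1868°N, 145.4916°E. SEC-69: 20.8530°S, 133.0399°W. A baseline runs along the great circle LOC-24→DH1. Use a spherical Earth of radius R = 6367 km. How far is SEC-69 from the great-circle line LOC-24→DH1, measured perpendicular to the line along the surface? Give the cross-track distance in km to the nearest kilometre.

δ₁₃ = central angle LOC-24→SEC-69 = 0.841792 rad  (haversine)
θ₁₃ = bearing LOC-24→SEC-69 = 181.412°,  θ₁₂ = bearing LOC-24→DH1 = 329.712°
dₓₜ = R·arcsin(sin δ₁₃ · sin(θ₁₃ − θ₁₂)) = 6367·arcsin(0.74584·sin(-148.300°)) = -2564.053 km
|dₓₜ| = 2564.053 km

2564 km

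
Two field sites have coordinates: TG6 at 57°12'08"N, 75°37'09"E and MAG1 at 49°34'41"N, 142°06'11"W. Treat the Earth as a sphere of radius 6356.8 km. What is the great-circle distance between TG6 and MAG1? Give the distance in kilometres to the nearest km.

7630 km

TG6: φ = +57.20222°, λ = +75.61917°
MAG1: φ = +49.57806°, λ = -142.10306°
Δφ = -7.6242°,  Δλ = 142.2778°
a = sin²(Δφ/2) + cos φ₁ cos φ₂ sin²(Δλ/2) = 0.318943
c = 2·arcsin(√a) = 1.200262 rad = 68.7699°
d = R·c = 6356.8 × 1.200262 = 7629.8 km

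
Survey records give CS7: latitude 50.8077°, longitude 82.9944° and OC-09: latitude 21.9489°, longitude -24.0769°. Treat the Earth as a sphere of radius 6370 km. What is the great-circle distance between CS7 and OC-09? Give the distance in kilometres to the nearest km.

9255 km

Δφ = -28.8588°,  Δλ = -107.0713°
a = sin²(Δφ/2) + cos φ₁ cos φ₂ sin²(Δλ/2) = 0.441186
c = 2·arcsin(√a) = 1.452896 rad = 83.2448°
d = R·c = 6370 × 1.452896 = 9254.9 km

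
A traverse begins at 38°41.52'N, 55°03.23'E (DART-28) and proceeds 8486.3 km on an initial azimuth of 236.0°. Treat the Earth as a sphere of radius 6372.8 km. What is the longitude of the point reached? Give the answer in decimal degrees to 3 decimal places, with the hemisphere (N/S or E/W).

1.874°W

DART-28: φ = +38.69200°, λ = +55.05383°
δ = d/R = 8486.3/6372.8 = 1.331644 rad
φ₂ = arcsin(sin φ₁ cos δ + cos φ₁ sin δ cos θ)
   = arcsin(0.62513·0.23688 + 0.78052·0.97154·-0.55919) = -16.01903°
λ₂ = λ₁ + atan2(sin θ sin δ cos φ₁, cos δ − sin φ₁ sin φ₂) = -1.87371°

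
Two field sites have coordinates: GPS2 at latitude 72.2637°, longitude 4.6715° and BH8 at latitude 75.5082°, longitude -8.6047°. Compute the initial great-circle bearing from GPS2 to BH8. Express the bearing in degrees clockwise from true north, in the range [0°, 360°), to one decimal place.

Δλ = -13.2762°
y = sin Δλ · cos φ₂ = -0.057467
x = cos φ₁ sin φ₂ − sin φ₁ cos φ₂ cos Δλ = 0.062967
θ = atan2(y, x) = -42.3852° → 317.6148° (mod 360°)

317.6°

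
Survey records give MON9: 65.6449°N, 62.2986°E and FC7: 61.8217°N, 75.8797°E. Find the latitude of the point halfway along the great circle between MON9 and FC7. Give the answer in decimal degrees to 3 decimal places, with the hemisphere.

63.892°N

Bx = cos φ₂ cos Δλ = 0.459013,  By = cos φ₂ sin Δλ = 0.110887
φₘ = atan2(sin φ₁ + sin φ₂, √((cos φ₁ + Bx)² + By²)) = 63.89229°
λₘ = λ₁ + atan2(By, cos φ₁ + Bx) = 69.55055°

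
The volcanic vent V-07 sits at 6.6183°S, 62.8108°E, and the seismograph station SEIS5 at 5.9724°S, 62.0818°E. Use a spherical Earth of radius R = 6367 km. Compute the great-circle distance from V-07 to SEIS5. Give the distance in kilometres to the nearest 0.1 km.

Δφ = 0.6459°,  Δλ = -0.7290°
a = sin²(Δφ/2) + cos φ₁ cos φ₂ sin²(Δλ/2) = 0.000072
c = 2·arcsin(√a) = 0.016942 rad = 0.9707°
d = R·c = 6367 × 0.016942 = 107.9 km

107.9 km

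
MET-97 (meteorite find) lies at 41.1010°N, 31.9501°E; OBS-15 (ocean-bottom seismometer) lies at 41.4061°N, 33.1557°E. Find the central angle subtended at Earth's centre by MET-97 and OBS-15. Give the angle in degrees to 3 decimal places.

Δφ = 0.3051°,  Δλ = 1.2056°
a = sin²(Δφ/2) + cos φ₁ cos φ₂ sin²(Δλ/2) = 0.000070
c = 2·arcsin(√a) = 0.016691 rad = 0.9563°

0.956°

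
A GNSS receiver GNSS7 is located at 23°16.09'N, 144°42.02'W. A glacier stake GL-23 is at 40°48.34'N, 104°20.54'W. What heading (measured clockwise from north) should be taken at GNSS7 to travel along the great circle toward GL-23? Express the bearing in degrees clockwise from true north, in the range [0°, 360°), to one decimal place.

GNSS7: φ = +23.26817°, λ = -144.70033°
GL-23: φ = +40.80567°, λ = -104.34233°
Δλ = 40.3580°
y = sin Δλ · cos φ₂ = 0.490159
x = cos φ₁ sin φ₂ − sin φ₁ cos φ₂ cos Δλ = 0.372491
θ = atan2(y, x) = 52.7674° → 52.7674° (mod 360°)

52.8°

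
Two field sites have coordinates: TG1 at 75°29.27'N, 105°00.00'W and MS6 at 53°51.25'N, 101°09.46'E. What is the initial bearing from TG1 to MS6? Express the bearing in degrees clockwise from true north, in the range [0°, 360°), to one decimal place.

340.0°

TG1: φ = +75.48783°, λ = -105.00000°
MS6: φ = +53.85417°, λ = +101.15767°
Δλ = -153.8423°
y = sin Δλ · cos φ₂ = -0.260028
x = cos φ₁ sin φ₂ − sin φ₁ cos φ₂ cos Δλ = 0.714894
θ = atan2(y, x) = -19.9878° → 340.0122° (mod 360°)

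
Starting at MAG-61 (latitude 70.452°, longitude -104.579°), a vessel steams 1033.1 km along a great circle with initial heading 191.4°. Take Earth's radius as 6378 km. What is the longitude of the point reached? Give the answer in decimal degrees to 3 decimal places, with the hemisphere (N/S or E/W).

108.385°W

δ = d/R = 1033.1/6378 = 0.161979 rad
φ₂ = arcsin(sin φ₁ cos δ + cos φ₁ sin δ cos θ)
   = arcsin(0.94236·0.98691 + 0.33460·0.16127·-0.98027) = 61.29806°
λ₂ = λ₁ + atan2(sin θ sin δ cos φ₁, cos δ − sin φ₁ sin φ₂) = -108.38476°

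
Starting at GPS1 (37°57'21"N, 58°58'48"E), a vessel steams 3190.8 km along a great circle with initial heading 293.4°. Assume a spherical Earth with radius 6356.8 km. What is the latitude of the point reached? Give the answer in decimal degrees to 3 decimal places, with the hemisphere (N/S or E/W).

GPS1: φ = +37.95583°, λ = +58.98000°
δ = d/R = 3190.8/6356.8 = 0.501951 rad
φ₂ = arcsin(sin φ₁ cos δ + cos φ₁ sin δ cos θ)
   = arcsin(0.61505·0.87665 + 0.78849·0.48114·0.39715) = 43.61823°
λ₂ = λ₁ + atan2(sin θ sin δ cos φ₁, cos δ − sin φ₁ sin φ₂) = 21.39507°

43.618°N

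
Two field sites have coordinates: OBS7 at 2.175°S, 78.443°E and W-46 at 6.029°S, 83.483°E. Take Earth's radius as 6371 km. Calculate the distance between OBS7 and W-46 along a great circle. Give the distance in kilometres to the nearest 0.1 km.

Δφ = -3.8540°,  Δλ = 5.0400°
a = sin²(Δφ/2) + cos φ₁ cos φ₂ sin²(Δλ/2) = 0.003052
c = 2·arcsin(√a) = 0.110543 rad = 6.3337°
d = R·c = 6371 × 0.110543 = 704.3 km

704.3 km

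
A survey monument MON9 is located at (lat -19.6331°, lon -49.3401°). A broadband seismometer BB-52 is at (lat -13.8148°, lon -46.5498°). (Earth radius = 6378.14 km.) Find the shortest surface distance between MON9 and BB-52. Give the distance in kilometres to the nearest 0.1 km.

Δφ = 5.8183°,  Δλ = 2.7903°
a = sin²(Δφ/2) + cos φ₁ cos φ₂ sin²(Δλ/2) = 0.003118
c = 2·arcsin(√a) = 0.111736 rad = 6.4020°
d = R·c = 6378.14 × 0.111736 = 712.7 km

712.7 km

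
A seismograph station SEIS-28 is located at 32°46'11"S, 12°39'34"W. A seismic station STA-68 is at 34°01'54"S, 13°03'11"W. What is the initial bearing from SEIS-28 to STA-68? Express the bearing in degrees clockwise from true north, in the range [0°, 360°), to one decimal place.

SEIS-28: φ = -32.76972°, λ = -12.65944°
STA-68: φ = -34.03167°, λ = -13.05306°
Δλ = -0.3936°
y = sin Δλ · cos φ₂ = -0.005693
x = cos φ₁ sin φ₂ − sin φ₁ cos φ₂ cos Δλ = -0.022034
θ = atan2(y, x) = -165.5126° → 194.4874° (mod 360°)

194.5°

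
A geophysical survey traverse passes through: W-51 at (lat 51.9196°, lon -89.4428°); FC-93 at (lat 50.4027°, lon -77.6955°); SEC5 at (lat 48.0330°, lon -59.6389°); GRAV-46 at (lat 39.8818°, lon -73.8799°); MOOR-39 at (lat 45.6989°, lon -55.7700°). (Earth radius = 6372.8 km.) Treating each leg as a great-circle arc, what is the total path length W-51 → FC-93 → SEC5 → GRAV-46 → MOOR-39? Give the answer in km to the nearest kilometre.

W-51→FC-93: c = 0.131123 rad, d = 835.62 km
FC-93→SEC5: c = 0.209410 rad, d = 1334.53 km
SEC5→GRAV-46: c = 0.227965 rad, d = 1452.78 km
GRAV-46→MOOR-39: c = 0.252462 rad, d = 1608.89 km
Total = 835.62 + 1334.53 + 1452.78 + 1608.89 = 5231.81 km

5232 km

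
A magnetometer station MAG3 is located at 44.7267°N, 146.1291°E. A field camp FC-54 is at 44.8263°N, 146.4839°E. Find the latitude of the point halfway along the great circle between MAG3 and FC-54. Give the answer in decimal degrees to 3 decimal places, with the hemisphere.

Bx = cos φ₂ cos Δλ = 0.709234,  By = cos φ₂ sin Δλ = 0.004392
φₘ = atan2(sin φ₁ + sin φ₂, √((cos φ₁ + Bx)² + By²)) = 44.77664°
λₘ = λ₁ + atan2(By, cos φ₁ + Bx) = 146.30635°

44.777°N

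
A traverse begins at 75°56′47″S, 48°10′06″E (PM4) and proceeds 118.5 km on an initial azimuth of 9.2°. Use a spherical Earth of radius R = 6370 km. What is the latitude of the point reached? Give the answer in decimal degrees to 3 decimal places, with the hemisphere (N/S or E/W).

74.893°S

PM4: φ = -75.94639°, λ = +48.16833°
δ = d/R = 118.5/6370 = 0.018603 rad
φ₂ = arcsin(sin φ₁ cos δ + cos φ₁ sin δ cos θ)
   = arcsin(-0.97007·0.99983 + 0.24283·0.01860·0.98714) = -74.89329°
λ₂ = λ₁ + atan2(sin θ sin δ cos φ₁, cos δ − sin φ₁ sin φ₂) = 48.82219°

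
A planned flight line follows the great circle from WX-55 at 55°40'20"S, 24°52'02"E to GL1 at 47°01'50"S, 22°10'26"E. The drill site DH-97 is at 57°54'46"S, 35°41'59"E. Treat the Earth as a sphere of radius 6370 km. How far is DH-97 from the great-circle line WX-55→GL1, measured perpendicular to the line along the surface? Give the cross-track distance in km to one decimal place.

560.0 km

WX-55: φ = -55.67222°, λ = +24.86722°
GL1: φ = -47.03056°, λ = +22.17389°
DH-97: φ = -57.91278°, λ = +35.69972°
δ₁₃ = central angle WX-55→DH-97 = 0.110532 rad  (haversine)
θ₁₃ = bearing WX-55→DH-97 = 115.169°,  θ₁₂ = bearing WX-55→GL1 = 347.918°
dₓₜ = R·arcsin(sin δ₁₃ · sin(θ₁₃ − θ₁₂)) = 6370·arcsin(0.11031·sin(-232.749°)) = 560.034 km
|dₓₜ| = 560.034 km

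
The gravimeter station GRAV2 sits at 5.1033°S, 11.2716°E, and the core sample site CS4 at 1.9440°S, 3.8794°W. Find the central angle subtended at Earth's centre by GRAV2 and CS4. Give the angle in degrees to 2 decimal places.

15.45°

Δφ = 3.1593°,  Δλ = -15.1510°
a = sin²(Δφ/2) + cos φ₁ cos φ₂ sin²(Δλ/2) = 0.018061
c = 2·arcsin(√a) = 0.269597 rad = 15.4468°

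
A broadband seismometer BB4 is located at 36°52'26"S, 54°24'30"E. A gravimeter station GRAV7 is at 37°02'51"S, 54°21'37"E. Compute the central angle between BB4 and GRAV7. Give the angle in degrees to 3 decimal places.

0.178°

BB4: φ = -36.87389°, λ = +54.40833°
GRAV7: φ = -37.04750°, λ = +54.36028°
Δφ = -0.1736°,  Δλ = -0.0481°
a = sin²(Δφ/2) + cos φ₁ cos φ₂ sin²(Δλ/2) = 0.000002
c = 2·arcsin(√a) = 0.003103 rad = 0.1778°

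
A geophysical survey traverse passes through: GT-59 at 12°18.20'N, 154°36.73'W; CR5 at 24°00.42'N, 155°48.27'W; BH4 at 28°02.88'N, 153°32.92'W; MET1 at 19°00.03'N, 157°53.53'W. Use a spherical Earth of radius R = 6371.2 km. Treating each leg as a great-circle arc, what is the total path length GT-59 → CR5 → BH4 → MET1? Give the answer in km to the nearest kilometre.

2909 km

GT-59: φ = +12.30333°, λ = -154.61217°
CR5: φ = +24.00700°, λ = -155.80450°
BH4: φ = +28.04800°, λ = -153.54867°
MET1: φ = +19.00050°, λ = -157.89217°
GT-59→CR5: c = 0.205218 rad, d = 1307.49 km
CR5→BH4: c = 0.078899 rad, d = 502.68 km
BH4→MET1: c = 0.172483 rad, d = 1098.92 km
Total = 1307.49 + 502.68 + 1098.92 = 2909.09 km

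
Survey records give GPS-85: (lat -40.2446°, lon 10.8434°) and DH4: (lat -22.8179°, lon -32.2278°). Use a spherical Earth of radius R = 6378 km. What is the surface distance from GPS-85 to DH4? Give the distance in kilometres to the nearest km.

Δφ = 17.4267°,  Δλ = -43.0712°
a = sin²(Δφ/2) + cos φ₁ cos φ₂ sin²(Δλ/2) = 0.117752
c = 2·arcsin(√a) = 0.700538 rad = 40.1379°
d = R·c = 6378 × 0.700538 = 4468.0 km

4468 km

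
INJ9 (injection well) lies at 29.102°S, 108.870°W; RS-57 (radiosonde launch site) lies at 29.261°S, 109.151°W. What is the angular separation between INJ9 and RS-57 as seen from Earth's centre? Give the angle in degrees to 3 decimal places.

Δφ = -0.1590°,  Δλ = -0.2810°
a = sin²(Δφ/2) + cos φ₁ cos φ₂ sin²(Δλ/2) = 0.000007
c = 2·arcsin(√a) = 0.005103 rad = 0.2924°

0.292°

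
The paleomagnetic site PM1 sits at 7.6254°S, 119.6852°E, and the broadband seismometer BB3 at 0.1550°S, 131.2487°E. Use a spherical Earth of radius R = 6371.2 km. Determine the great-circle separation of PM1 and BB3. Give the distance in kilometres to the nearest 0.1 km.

Δφ = 7.4704°,  Δλ = 11.5635°
a = sin²(Δφ/2) + cos φ₁ cos φ₂ sin²(Δλ/2) = 0.014303
c = 2·arcsin(√a) = 0.239761 rad = 13.7373°
d = R·c = 6371.2 × 0.239761 = 1527.6 km

1527.6 km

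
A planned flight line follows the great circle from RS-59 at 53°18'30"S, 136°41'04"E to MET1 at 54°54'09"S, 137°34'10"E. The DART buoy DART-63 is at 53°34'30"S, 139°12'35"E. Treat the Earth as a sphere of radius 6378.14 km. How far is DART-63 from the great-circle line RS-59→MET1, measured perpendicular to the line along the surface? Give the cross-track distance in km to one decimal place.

149.1 km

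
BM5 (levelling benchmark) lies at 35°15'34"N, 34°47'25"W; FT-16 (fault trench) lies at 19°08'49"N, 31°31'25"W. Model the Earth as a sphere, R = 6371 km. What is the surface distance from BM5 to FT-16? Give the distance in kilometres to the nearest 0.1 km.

BM5: φ = +35.25944°, λ = -34.79028°
FT-16: φ = +19.14694°, λ = -31.52361°
Δφ = -16.1125°,  Δλ = 3.2667°
a = sin²(Δφ/2) + cos φ₁ cos φ₂ sin²(Δλ/2) = 0.020267
c = 2·arcsin(√a) = 0.285698 rad = 16.3693°
d = R·c = 6371 × 0.285698 = 1820.2 km

1820.2 km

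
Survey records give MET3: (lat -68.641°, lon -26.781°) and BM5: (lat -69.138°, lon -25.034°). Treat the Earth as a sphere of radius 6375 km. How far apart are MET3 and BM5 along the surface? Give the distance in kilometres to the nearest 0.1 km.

Δφ = -0.4970°,  Δλ = 1.7470°
a = sin²(Δφ/2) + cos φ₁ cos φ₂ sin²(Δλ/2) = 0.000049
c = 2·arcsin(√a) = 0.013994 rad = 0.8018°
d = R·c = 6375 × 0.013994 = 89.2 km

89.2 km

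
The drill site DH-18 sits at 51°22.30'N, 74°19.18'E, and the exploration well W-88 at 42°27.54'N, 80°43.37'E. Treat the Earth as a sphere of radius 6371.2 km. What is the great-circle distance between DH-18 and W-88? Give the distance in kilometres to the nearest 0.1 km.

1103.0 km

DH-18: φ = +51.37167°, λ = +74.31967°
W-88: φ = +42.45900°, λ = +80.72283°
Δφ = -8.9127°,  Δλ = 6.4032°
a = sin²(Δφ/2) + cos φ₁ cos φ₂ sin²(Δλ/2) = 0.007474
c = 2·arcsin(√a) = 0.173117 rad = 9.9189°
d = R·c = 6371.2 × 0.173117 = 1103.0 km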